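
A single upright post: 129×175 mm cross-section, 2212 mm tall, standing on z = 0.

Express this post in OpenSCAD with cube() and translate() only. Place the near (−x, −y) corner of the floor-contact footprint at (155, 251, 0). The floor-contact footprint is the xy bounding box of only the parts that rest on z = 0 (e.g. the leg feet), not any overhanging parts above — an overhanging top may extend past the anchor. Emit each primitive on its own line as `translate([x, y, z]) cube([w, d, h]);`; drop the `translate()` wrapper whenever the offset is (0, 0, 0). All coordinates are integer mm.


translate([155, 251, 0]) cube([129, 175, 2212]);


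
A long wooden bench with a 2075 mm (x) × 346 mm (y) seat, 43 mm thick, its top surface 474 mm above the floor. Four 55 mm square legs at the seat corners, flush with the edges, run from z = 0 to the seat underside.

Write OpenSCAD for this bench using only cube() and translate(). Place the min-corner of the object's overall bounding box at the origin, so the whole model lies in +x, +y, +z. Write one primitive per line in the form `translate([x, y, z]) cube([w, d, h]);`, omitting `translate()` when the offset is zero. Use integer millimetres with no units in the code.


translate([0, 0, 431]) cube([2075, 346, 43]);
cube([55, 55, 431]);
translate([0, 291, 0]) cube([55, 55, 431]);
translate([2020, 0, 0]) cube([55, 55, 431]);
translate([2020, 291, 0]) cube([55, 55, 431]);


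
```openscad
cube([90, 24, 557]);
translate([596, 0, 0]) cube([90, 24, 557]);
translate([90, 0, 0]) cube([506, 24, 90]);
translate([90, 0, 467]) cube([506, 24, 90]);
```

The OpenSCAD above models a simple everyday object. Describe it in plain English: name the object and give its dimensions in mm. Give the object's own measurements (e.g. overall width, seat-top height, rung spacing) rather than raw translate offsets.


A rectangular picture frame lying in the x–z plane (depth along y). The opening is 506 mm wide (x) by 377 mm tall (z), surrounded by a border 90 mm wide on all four sides. The frame is 24 mm deep and is made of two full-height vertical stiles with two horizontal rails fitted between them.


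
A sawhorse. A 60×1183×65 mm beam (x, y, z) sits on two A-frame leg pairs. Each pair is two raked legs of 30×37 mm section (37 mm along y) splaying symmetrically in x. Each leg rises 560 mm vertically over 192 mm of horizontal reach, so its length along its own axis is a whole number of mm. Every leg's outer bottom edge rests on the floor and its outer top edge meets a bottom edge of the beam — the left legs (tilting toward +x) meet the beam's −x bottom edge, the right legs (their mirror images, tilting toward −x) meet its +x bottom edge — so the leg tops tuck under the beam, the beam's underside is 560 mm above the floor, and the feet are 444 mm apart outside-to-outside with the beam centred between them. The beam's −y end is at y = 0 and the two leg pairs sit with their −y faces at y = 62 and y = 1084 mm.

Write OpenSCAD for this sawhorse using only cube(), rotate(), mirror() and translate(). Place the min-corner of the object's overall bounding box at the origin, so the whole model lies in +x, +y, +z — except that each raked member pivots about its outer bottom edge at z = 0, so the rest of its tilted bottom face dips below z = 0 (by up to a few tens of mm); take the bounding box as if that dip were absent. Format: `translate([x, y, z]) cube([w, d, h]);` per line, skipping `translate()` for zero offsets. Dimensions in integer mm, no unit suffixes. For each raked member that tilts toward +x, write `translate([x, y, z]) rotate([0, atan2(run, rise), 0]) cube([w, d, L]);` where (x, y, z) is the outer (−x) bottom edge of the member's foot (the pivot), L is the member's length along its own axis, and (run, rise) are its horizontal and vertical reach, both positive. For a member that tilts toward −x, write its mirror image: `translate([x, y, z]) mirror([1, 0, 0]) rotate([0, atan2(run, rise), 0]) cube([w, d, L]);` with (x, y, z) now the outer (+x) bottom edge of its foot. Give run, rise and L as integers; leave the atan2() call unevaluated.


// leg length = √(192² + 560²) = 592
// right-leg outer foot x = 2·192 + 60 = 444
// beam min-corner = (192, 0, 560)
translate([192, 0, 560]) cube([60, 1183, 65]);
translate([0, 62, 0]) rotate([0, atan2(192, 560), 0]) cube([30, 37, 592]);
translate([444, 62, 0]) mirror([1, 0, 0]) rotate([0, atan2(192, 560), 0]) cube([30, 37, 592]);
translate([0, 1084, 0]) rotate([0, atan2(192, 560), 0]) cube([30, 37, 592]);
translate([444, 1084, 0]) mirror([1, 0, 0]) rotate([0, atan2(192, 560), 0]) cube([30, 37, 592]);


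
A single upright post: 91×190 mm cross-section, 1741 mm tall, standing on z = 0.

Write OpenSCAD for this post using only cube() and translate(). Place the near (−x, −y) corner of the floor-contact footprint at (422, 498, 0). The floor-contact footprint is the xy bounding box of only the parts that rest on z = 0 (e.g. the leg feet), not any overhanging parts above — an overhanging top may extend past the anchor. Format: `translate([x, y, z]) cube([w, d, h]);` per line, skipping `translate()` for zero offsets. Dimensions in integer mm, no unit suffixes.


translate([422, 498, 0]) cube([91, 190, 1741]);


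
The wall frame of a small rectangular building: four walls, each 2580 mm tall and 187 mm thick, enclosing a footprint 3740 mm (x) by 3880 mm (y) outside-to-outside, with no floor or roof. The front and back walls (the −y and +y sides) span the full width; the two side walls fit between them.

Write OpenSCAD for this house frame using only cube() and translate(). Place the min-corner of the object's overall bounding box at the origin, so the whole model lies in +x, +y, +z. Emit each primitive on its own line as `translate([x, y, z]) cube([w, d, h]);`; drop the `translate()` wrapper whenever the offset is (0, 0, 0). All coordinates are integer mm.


cube([3740, 187, 2580]);
translate([0, 3693, 0]) cube([3740, 187, 2580]);
translate([0, 187, 0]) cube([187, 3506, 2580]);
translate([3553, 187, 0]) cube([187, 3506, 2580]);


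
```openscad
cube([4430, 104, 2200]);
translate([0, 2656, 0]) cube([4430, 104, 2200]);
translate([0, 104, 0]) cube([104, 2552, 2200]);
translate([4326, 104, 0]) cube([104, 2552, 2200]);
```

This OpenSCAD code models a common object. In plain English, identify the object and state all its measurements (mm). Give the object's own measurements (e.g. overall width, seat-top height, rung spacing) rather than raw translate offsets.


The wall frame of a small rectangular building: four walls, each 2200 mm tall and 104 mm thick, enclosing a footprint 4430 mm (x) by 2760 mm (y) outside-to-outside, with no floor or roof. The front and back walls (the −y and +y sides) span the full width; the two side walls fit between them.


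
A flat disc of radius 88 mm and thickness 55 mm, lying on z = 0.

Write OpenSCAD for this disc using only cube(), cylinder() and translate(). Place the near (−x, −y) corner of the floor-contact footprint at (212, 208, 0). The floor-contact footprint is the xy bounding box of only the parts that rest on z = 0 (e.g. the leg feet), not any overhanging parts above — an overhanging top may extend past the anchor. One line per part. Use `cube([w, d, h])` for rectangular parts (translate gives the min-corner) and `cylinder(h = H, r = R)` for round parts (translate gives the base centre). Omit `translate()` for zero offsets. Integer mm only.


translate([300, 296, 0]) cylinder(h = 55, r = 88);


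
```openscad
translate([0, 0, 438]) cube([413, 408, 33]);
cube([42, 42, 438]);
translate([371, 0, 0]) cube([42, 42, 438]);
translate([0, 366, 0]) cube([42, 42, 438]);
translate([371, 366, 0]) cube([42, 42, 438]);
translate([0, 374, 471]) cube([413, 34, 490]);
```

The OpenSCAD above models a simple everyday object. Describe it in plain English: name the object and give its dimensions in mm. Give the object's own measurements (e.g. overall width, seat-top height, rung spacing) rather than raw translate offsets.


A chair. The seat is a 413×408×33 mm slab with its top at z = 471 mm, on four 42×42 mm corner legs (flush with the seat edges, standing on z = 0). A flat backrest 34 mm thick, 490 mm tall, spans the full seat width and rises from the seat top along its +y edge, rear face flush with the rear of the seat.


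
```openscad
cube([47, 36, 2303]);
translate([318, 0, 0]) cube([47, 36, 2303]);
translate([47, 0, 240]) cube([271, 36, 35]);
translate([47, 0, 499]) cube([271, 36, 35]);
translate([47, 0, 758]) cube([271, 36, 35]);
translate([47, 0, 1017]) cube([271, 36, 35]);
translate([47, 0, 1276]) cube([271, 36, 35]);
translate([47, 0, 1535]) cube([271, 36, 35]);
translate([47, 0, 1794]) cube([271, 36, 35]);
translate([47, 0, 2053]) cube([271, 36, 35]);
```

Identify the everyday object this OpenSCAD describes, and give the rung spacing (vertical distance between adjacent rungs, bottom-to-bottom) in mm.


A ladder. The rung spacing is 259 mm.

Two tall 47×36 posts with 8 short bars between them — a ladder. Adjacent rungs sit at z = 240 and z = 499, so the spacing is 499 − 240 = 259 mm.


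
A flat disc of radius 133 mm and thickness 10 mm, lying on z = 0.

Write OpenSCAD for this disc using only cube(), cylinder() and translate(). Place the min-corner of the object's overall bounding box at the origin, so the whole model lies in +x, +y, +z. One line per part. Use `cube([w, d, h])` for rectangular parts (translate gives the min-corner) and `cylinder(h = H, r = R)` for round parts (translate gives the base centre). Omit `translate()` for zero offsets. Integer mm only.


translate([133, 133, 0]) cylinder(h = 10, r = 133);


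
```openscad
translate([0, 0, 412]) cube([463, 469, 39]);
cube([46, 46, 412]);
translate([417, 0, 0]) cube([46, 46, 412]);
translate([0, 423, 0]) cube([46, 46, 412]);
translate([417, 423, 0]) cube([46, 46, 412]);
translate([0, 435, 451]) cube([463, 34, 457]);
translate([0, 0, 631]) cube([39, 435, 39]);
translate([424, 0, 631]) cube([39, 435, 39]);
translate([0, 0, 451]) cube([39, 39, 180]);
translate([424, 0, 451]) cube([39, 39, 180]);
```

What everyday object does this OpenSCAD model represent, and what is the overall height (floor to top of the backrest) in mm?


A chair. The overall height is 908 mm.

A slab on four corner posts with a tall panel at the back — a chair. The seat slab sits at z = 412 with thickness 39, and the 457 mm backrest starts at the seat top, so the overall height is 412 + 39 + 457 = 908 mm.


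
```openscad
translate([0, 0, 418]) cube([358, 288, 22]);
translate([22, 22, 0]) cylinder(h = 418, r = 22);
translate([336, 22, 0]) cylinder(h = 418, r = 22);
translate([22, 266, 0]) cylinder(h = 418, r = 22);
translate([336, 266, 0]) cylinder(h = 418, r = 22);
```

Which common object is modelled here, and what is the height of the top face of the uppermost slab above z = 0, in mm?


A stool. The seat height is 440 mm.

A 358×288×22 slab at z = 418 on four corner cylinders — a stool. The seat top is 418 + 22 = 440 mm.


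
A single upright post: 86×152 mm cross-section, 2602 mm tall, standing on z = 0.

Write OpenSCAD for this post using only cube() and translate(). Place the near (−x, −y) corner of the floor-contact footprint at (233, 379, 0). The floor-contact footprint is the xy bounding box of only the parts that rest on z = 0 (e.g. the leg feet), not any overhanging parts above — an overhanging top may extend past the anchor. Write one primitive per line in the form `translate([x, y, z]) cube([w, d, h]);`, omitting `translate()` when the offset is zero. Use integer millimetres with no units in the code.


translate([233, 379, 0]) cube([86, 152, 2602]);


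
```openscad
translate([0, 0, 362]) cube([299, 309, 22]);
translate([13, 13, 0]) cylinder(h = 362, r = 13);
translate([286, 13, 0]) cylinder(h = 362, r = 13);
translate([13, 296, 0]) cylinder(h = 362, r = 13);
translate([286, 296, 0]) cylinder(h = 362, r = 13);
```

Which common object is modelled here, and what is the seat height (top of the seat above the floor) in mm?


A stool. The seat height is 384 mm.

A 299×309×22 slab at z = 362 on four corner cylinders — a stool. The seat top is 362 + 22 = 384 mm.


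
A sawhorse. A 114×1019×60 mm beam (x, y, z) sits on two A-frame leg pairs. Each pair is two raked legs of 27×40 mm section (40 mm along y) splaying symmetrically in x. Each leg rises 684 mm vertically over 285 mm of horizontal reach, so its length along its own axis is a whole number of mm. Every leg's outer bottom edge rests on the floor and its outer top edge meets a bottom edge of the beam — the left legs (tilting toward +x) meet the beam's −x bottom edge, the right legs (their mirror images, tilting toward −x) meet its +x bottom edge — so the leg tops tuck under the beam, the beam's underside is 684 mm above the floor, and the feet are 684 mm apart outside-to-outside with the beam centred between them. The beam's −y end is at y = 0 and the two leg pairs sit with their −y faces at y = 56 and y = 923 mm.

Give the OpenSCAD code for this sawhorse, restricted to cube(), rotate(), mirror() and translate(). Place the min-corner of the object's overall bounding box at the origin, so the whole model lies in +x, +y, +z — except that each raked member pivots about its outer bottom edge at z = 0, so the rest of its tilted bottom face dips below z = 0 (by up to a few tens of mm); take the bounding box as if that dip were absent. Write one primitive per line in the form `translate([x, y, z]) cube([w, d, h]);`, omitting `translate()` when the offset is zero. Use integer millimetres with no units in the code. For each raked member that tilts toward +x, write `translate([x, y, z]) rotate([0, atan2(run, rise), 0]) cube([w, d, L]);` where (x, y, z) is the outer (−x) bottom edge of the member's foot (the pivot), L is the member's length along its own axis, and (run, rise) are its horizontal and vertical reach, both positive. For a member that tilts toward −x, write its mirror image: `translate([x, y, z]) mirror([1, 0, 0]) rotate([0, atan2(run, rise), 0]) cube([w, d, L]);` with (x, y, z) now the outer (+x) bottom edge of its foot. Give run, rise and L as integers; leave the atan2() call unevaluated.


translate([285, 0, 684]) cube([114, 1019, 60]);
translate([0, 56, 0]) rotate([0, atan2(285, 684), 0]) cube([27, 40, 741]);
translate([684, 56, 0]) mirror([1, 0, 0]) rotate([0, atan2(285, 684), 0]) cube([27, 40, 741]);
translate([0, 923, 0]) rotate([0, atan2(285, 684), 0]) cube([27, 40, 741]);
translate([684, 923, 0]) mirror([1, 0, 0]) rotate([0, atan2(285, 684), 0]) cube([27, 40, 741]);


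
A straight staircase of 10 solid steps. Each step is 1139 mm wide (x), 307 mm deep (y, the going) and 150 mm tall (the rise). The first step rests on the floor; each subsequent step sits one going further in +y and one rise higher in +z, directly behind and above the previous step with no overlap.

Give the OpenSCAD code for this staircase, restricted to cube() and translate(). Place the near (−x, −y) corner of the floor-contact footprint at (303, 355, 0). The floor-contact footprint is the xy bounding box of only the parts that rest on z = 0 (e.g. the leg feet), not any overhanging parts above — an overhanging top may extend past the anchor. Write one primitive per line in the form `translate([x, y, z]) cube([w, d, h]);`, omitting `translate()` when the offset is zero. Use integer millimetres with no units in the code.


translate([303, 355, 0]) cube([1139, 307, 150]);
translate([303, 662, 150]) cube([1139, 307, 150]);
translate([303, 969, 300]) cube([1139, 307, 150]);
translate([303, 1276, 450]) cube([1139, 307, 150]);
translate([303, 1583, 600]) cube([1139, 307, 150]);
translate([303, 1890, 750]) cube([1139, 307, 150]);
translate([303, 2197, 900]) cube([1139, 307, 150]);
translate([303, 2504, 1050]) cube([1139, 307, 150]);
translate([303, 2811, 1200]) cube([1139, 307, 150]);
translate([303, 3118, 1350]) cube([1139, 307, 150]);


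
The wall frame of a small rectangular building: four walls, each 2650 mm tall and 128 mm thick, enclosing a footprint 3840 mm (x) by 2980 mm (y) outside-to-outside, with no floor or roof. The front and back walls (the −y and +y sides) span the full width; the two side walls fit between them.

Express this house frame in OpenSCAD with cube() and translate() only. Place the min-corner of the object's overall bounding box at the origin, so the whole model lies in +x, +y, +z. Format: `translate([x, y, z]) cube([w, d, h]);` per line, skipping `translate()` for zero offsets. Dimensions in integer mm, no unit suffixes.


cube([3840, 128, 2650]);
translate([0, 2852, 0]) cube([3840, 128, 2650]);
translate([0, 128, 0]) cube([128, 2724, 2650]);
translate([3712, 128, 0]) cube([128, 2724, 2650]);


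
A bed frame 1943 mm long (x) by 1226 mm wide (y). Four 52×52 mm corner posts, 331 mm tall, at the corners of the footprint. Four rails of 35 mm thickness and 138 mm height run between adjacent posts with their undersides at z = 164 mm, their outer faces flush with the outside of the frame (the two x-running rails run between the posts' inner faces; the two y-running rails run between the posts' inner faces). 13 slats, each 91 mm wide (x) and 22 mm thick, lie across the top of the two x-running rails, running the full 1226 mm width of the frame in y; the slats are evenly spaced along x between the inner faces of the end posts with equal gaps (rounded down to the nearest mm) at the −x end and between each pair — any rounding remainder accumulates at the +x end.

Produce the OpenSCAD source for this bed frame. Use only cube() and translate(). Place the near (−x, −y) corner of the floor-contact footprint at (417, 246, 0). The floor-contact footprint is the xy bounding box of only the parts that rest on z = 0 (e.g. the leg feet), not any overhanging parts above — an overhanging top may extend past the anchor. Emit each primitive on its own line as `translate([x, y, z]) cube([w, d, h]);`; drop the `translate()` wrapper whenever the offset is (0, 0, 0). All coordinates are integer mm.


translate([417, 246, 0]) cube([52, 52, 331]);
translate([417, 1420, 0]) cube([52, 52, 331]);
translate([2308, 246, 0]) cube([52, 52, 331]);
translate([2308, 1420, 0]) cube([52, 52, 331]);
translate([469, 246, 164]) cube([1839, 35, 138]);
translate([469, 1437, 164]) cube([1839, 35, 138]);
translate([417, 298, 164]) cube([35, 1122, 138]);
translate([2325, 298, 164]) cube([35, 1122, 138]);
translate([515, 246, 302]) cube([91, 1226, 22]);
translate([652, 246, 302]) cube([91, 1226, 22]);
translate([789, 246, 302]) cube([91, 1226, 22]);
translate([926, 246, 302]) cube([91, 1226, 22]);
translate([1063, 246, 302]) cube([91, 1226, 22]);
translate([1200, 246, 302]) cube([91, 1226, 22]);
translate([1337, 246, 302]) cube([91, 1226, 22]);
translate([1474, 246, 302]) cube([91, 1226, 22]);
translate([1611, 246, 302]) cube([91, 1226, 22]);
translate([1748, 246, 302]) cube([91, 1226, 22]);
translate([1885, 246, 302]) cube([91, 1226, 22]);
translate([2022, 246, 302]) cube([91, 1226, 22]);
translate([2159, 246, 302]) cube([91, 1226, 22]);


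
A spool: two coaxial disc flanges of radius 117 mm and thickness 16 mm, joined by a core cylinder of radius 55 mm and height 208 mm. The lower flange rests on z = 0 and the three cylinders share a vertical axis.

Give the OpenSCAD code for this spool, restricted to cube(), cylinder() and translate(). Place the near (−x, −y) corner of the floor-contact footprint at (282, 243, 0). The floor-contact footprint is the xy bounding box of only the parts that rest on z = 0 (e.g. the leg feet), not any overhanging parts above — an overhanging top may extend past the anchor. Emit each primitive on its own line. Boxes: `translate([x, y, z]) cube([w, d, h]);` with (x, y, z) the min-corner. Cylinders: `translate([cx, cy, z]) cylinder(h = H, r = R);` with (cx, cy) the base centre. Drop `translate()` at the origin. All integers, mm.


translate([399, 360, 0]) cylinder(h = 16, r = 117);
translate([399, 360, 16]) cylinder(h = 208, r = 55);
translate([399, 360, 224]) cylinder(h = 16, r = 117);


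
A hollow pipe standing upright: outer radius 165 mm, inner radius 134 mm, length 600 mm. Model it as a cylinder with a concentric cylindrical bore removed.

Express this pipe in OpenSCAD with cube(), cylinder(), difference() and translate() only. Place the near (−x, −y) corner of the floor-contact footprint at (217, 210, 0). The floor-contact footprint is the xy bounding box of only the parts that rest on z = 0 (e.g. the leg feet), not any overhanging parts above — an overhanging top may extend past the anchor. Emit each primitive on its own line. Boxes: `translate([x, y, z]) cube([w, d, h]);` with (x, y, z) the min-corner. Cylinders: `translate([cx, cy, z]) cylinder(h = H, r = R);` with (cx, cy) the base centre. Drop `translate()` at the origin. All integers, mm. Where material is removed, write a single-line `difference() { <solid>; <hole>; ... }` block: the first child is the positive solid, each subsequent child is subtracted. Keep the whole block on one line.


difference() { translate([382, 375, 0]) cylinder(h = 600, r = 165); translate([382, 375, 0]) cylinder(h = 600, r = 134); }


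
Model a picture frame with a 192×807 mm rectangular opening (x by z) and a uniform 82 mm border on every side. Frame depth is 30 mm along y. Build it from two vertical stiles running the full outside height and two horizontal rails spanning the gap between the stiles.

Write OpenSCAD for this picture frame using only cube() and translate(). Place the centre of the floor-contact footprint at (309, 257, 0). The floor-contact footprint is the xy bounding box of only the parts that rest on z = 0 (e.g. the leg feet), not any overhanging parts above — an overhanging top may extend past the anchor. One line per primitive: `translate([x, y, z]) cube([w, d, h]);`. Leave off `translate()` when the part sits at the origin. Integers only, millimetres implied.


translate([131, 242, 0]) cube([82, 30, 971]);
translate([405, 242, 0]) cube([82, 30, 971]);
translate([213, 242, 0]) cube([192, 30, 82]);
translate([213, 242, 889]) cube([192, 30, 82]);


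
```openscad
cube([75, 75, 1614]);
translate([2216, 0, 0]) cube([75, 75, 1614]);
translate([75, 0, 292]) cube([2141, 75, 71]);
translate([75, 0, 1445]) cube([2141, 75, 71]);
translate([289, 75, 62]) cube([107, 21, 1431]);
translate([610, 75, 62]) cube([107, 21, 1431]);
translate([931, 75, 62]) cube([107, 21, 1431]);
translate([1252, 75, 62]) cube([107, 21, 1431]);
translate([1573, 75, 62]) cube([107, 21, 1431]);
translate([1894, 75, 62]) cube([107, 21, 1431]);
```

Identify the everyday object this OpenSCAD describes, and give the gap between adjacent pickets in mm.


A fence section. The picket gap is 214 mm.

Two posts, two rails, 6 pickets — a fence section. Span 2141 mm holds 6 pickets of 107 mm with 7 equal gaps: ⌊(2141 − 6·107) / 7⌋ = 214 mm.


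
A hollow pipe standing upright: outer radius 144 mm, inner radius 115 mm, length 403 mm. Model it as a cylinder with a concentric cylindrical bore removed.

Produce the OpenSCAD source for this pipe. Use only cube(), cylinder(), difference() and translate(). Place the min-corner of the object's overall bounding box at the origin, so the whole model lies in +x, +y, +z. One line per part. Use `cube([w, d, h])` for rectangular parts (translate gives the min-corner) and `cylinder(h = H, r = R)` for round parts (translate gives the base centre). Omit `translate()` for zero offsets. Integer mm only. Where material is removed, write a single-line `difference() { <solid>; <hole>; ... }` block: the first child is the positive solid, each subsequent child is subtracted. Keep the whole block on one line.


difference() { translate([144, 144, 0]) cylinder(h = 403, r = 144); translate([144, 144, 0]) cylinder(h = 403, r = 115); }


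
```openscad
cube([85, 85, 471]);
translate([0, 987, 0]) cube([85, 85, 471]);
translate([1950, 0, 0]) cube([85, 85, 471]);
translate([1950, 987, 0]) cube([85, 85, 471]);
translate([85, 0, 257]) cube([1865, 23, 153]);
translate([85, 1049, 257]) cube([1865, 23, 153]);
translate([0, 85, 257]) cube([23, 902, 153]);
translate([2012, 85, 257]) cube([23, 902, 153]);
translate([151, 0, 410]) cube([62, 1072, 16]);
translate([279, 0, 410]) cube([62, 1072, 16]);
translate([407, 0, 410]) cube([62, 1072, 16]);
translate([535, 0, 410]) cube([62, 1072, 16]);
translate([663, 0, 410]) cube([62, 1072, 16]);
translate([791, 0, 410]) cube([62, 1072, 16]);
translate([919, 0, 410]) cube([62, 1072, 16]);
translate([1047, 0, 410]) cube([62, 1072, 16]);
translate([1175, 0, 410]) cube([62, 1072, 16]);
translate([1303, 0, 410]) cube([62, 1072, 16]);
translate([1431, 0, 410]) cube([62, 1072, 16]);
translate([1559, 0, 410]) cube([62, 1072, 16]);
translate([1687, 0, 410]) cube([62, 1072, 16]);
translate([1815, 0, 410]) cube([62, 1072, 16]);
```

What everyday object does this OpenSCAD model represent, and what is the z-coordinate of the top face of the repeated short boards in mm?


A bed frame. The slat-top height is 426 mm.

Four posts, four rails, and a row of slats — a bed frame. Slats sit on the rails at z = 257 + 153 = 410; with slat thickness 16, the top is 426 mm.


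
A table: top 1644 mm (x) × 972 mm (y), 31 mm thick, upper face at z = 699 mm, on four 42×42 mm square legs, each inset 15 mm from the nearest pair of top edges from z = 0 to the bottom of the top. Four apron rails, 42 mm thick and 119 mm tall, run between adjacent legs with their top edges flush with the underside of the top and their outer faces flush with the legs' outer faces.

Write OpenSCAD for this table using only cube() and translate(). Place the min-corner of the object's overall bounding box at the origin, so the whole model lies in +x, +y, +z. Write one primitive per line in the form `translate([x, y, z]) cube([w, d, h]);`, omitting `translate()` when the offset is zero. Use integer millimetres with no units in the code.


translate([0, 0, 668]) cube([1644, 972, 31]);
translate([15, 15, 0]) cube([42, 42, 668]);
translate([1587, 15, 0]) cube([42, 42, 668]);
translate([15, 915, 0]) cube([42, 42, 668]);
translate([1587, 915, 0]) cube([42, 42, 668]);
translate([57, 15, 549]) cube([1530, 42, 119]);
translate([57, 915, 549]) cube([1530, 42, 119]);
translate([15, 57, 549]) cube([42, 858, 119]);
translate([1587, 57, 549]) cube([42, 858, 119]);


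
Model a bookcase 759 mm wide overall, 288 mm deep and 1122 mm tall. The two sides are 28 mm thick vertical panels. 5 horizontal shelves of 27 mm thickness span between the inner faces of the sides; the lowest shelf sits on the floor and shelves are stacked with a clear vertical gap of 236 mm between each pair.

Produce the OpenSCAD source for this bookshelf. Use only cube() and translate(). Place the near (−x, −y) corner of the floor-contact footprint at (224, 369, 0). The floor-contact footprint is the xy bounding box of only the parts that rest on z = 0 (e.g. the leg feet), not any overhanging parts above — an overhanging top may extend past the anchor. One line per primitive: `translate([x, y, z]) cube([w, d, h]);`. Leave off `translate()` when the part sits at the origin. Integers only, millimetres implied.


translate([224, 369, 0]) cube([28, 288, 1122]);
translate([955, 369, 0]) cube([28, 288, 1122]);
translate([252, 369, 0]) cube([703, 288, 27]);
translate([252, 369, 263]) cube([703, 288, 27]);
translate([252, 369, 526]) cube([703, 288, 27]);
translate([252, 369, 789]) cube([703, 288, 27]);
translate([252, 369, 1052]) cube([703, 288, 27]);


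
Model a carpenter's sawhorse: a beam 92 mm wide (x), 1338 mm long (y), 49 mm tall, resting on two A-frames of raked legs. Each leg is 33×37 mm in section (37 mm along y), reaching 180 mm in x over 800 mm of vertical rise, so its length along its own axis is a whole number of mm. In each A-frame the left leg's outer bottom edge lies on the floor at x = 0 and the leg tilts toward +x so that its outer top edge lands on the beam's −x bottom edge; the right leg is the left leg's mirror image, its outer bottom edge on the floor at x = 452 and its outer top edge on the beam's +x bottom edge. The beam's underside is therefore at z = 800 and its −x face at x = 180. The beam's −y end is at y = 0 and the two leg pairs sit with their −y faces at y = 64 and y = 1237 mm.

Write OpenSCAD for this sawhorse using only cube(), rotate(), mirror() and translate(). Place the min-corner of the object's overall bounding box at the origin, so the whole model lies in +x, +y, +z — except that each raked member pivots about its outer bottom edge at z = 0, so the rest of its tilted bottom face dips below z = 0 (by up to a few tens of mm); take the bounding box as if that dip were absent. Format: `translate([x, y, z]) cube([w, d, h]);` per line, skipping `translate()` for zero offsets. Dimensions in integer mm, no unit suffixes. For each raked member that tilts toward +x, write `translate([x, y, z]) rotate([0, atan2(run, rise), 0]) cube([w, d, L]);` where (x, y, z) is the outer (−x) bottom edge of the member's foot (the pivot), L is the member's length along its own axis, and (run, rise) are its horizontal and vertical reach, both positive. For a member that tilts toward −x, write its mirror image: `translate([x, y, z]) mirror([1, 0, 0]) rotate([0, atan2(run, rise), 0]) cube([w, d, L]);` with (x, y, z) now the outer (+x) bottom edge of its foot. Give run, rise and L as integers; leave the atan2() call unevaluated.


// leg length = √(180² + 800²) = 820
// right-leg outer foot x = 2·180 + 92 = 452
// beam min-corner = (180, 0, 800)
translate([180, 0, 800]) cube([92, 1338, 49]);
translate([0, 64, 0]) rotate([0, atan2(180, 800), 0]) cube([33, 37, 820]);
translate([452, 64, 0]) mirror([1, 0, 0]) rotate([0, atan2(180, 800), 0]) cube([33, 37, 820]);
translate([0, 1237, 0]) rotate([0, atan2(180, 800), 0]) cube([33, 37, 820]);
translate([452, 1237, 0]) mirror([1, 0, 0]) rotate([0, atan2(180, 800), 0]) cube([33, 37, 820]);


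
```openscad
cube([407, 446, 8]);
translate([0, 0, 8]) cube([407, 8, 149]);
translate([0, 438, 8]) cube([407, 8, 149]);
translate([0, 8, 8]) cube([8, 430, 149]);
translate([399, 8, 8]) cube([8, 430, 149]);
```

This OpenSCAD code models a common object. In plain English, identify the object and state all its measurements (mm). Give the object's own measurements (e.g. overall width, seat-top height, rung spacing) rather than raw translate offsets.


An open-topped rectangular box: outside dimensions 407×446×157 mm, with a uniform wall and base thickness of 8 mm. The base is a full 407×446 slab on the floor; four walls sit on top of the base. The front and back walls (the −y and +y sides) span the full width; the two side walls fit between them.


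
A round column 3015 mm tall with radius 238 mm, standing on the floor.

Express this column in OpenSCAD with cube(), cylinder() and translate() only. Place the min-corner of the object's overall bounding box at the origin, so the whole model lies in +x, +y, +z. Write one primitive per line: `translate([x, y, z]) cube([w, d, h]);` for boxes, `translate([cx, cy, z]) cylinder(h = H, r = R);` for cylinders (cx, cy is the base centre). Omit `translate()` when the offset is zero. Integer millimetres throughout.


translate([238, 238, 0]) cylinder(h = 3015, r = 238);


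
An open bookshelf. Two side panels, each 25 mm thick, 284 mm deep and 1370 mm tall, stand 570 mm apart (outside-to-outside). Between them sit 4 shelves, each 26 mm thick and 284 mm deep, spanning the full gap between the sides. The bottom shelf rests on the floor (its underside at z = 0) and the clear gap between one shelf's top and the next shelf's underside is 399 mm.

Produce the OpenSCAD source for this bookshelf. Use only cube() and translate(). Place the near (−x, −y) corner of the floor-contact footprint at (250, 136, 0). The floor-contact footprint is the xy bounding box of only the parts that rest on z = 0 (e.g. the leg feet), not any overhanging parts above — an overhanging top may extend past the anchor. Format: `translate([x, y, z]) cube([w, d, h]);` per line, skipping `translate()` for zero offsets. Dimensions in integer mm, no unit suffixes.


translate([250, 136, 0]) cube([25, 284, 1370]);
translate([795, 136, 0]) cube([25, 284, 1370]);
translate([275, 136, 0]) cube([520, 284, 26]);
translate([275, 136, 425]) cube([520, 284, 26]);
translate([275, 136, 850]) cube([520, 284, 26]);
translate([275, 136, 1275]) cube([520, 284, 26]);


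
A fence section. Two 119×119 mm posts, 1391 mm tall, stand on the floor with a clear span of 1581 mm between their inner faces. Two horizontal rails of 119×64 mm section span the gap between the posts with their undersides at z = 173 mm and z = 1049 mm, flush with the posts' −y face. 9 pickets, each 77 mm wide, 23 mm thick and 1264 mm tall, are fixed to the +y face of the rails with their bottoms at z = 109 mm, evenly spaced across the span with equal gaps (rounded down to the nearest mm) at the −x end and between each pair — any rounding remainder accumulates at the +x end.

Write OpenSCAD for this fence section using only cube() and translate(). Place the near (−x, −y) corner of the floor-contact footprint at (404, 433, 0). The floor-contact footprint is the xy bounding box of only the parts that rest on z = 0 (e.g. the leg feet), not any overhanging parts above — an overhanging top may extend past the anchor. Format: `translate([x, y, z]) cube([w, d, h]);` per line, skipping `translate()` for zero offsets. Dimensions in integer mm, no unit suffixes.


translate([404, 433, 0]) cube([119, 119, 1391]);
translate([2104, 433, 0]) cube([119, 119, 1391]);
translate([523, 433, 173]) cube([1581, 119, 64]);
translate([523, 433, 1049]) cube([1581, 119, 64]);
translate([611, 552, 109]) cube([77, 23, 1264]);
translate([776, 552, 109]) cube([77, 23, 1264]);
translate([941, 552, 109]) cube([77, 23, 1264]);
translate([1106, 552, 109]) cube([77, 23, 1264]);
translate([1271, 552, 109]) cube([77, 23, 1264]);
translate([1436, 552, 109]) cube([77, 23, 1264]);
translate([1601, 552, 109]) cube([77, 23, 1264]);
translate([1766, 552, 109]) cube([77, 23, 1264]);
translate([1931, 552, 109]) cube([77, 23, 1264]);


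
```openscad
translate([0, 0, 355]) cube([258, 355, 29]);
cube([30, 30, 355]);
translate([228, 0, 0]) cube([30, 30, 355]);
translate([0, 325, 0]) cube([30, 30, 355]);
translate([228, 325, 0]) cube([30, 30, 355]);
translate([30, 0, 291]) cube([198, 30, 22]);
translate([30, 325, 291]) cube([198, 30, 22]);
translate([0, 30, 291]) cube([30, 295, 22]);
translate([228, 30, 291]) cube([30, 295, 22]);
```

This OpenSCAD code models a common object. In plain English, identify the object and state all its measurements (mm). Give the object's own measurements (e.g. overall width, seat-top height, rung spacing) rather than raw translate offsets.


A simple wooden stool: a rectangular seat 258 mm (x) by 355 mm (y), 29 mm thick, top face at z = 384 mm, on four square legs, each 30×30 mm in cross-section. The legs rest on z = 0, each flush with a corner of the seat. Four stretchers, 30 mm wide and 22 mm tall, connect adjacent legs with their undersides at z = 291 mm, each running between the inner faces of the legs it joins and aligned with the legs' outer faces on the other axis.


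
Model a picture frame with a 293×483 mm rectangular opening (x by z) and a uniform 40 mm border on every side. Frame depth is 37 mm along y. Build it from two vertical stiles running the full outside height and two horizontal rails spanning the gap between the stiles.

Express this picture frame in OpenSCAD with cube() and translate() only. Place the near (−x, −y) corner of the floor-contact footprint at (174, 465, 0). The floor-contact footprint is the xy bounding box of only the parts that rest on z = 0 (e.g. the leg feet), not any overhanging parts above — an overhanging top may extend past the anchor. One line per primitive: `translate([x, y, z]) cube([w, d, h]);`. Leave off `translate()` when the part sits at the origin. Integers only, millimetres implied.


translate([174, 465, 0]) cube([40, 37, 563]);
translate([507, 465, 0]) cube([40, 37, 563]);
translate([214, 465, 0]) cube([293, 37, 40]);
translate([214, 465, 523]) cube([293, 37, 40]);


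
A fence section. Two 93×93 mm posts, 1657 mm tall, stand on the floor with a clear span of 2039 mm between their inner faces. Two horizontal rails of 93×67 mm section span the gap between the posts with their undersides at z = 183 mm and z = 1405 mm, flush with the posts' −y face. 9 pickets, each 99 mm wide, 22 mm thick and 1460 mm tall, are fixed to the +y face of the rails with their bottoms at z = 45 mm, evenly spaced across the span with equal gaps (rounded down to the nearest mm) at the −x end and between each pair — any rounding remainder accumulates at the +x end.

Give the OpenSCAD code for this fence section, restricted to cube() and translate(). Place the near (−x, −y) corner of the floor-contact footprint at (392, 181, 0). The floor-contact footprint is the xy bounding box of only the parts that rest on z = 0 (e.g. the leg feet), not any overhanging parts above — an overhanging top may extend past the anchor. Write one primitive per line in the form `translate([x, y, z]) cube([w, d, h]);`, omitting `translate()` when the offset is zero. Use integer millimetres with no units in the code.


translate([392, 181, 0]) cube([93, 93, 1657]);
translate([2524, 181, 0]) cube([93, 93, 1657]);
translate([485, 181, 183]) cube([2039, 93, 67]);
translate([485, 181, 1405]) cube([2039, 93, 67]);
translate([599, 274, 45]) cube([99, 22, 1460]);
translate([812, 274, 45]) cube([99, 22, 1460]);
translate([1025, 274, 45]) cube([99, 22, 1460]);
translate([1238, 274, 45]) cube([99, 22, 1460]);
translate([1451, 274, 45]) cube([99, 22, 1460]);
translate([1664, 274, 45]) cube([99, 22, 1460]);
translate([1877, 274, 45]) cube([99, 22, 1460]);
translate([2090, 274, 45]) cube([99, 22, 1460]);
translate([2303, 274, 45]) cube([99, 22, 1460]);


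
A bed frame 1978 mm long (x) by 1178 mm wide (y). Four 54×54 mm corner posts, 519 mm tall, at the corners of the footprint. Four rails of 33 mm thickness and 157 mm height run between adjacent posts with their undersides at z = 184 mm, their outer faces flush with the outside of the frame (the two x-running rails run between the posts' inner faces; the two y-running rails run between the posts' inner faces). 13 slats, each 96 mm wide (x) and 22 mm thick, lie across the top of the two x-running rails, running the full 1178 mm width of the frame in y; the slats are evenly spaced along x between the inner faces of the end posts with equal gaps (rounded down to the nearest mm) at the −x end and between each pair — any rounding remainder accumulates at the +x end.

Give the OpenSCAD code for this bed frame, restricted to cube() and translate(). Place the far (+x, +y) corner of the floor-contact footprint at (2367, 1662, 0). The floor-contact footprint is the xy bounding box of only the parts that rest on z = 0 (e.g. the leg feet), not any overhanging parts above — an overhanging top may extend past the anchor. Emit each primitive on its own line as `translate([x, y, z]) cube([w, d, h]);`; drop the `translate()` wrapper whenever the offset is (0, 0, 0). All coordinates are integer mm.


translate([389, 484, 0]) cube([54, 54, 519]);
translate([389, 1608, 0]) cube([54, 54, 519]);
translate([2313, 484, 0]) cube([54, 54, 519]);
translate([2313, 1608, 0]) cube([54, 54, 519]);
translate([443, 484, 184]) cube([1870, 33, 157]);
translate([443, 1629, 184]) cube([1870, 33, 157]);
translate([389, 538, 184]) cube([33, 1070, 157]);
translate([2334, 538, 184]) cube([33, 1070, 157]);
translate([487, 484, 341]) cube([96, 1178, 22]);
translate([627, 484, 341]) cube([96, 1178, 22]);
translate([767, 484, 341]) cube([96, 1178, 22]);
translate([907, 484, 341]) cube([96, 1178, 22]);
translate([1047, 484, 341]) cube([96, 1178, 22]);
translate([1187, 484, 341]) cube([96, 1178, 22]);
translate([1327, 484, 341]) cube([96, 1178, 22]);
translate([1467, 484, 341]) cube([96, 1178, 22]);
translate([1607, 484, 341]) cube([96, 1178, 22]);
translate([1747, 484, 341]) cube([96, 1178, 22]);
translate([1887, 484, 341]) cube([96, 1178, 22]);
translate([2027, 484, 341]) cube([96, 1178, 22]);
translate([2167, 484, 341]) cube([96, 1178, 22]);
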